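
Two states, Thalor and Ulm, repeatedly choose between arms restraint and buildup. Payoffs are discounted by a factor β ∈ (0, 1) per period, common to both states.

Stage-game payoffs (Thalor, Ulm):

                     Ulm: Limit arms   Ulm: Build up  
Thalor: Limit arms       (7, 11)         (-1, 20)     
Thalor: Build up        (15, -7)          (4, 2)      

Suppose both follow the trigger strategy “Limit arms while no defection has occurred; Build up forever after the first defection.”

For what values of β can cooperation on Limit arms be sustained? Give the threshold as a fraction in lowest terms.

8/11

For Thalor: deviation gain 15−7 = 8, per-period punishment loss 7−4 = 3. IC gives β ≥ 8/11.
For Ulm: gain 9, loss 9 per period, so β ≥ 9/18 = 1/2.
The tighter constraint is Thalor's, so cooperation needs β ≥ 8/11.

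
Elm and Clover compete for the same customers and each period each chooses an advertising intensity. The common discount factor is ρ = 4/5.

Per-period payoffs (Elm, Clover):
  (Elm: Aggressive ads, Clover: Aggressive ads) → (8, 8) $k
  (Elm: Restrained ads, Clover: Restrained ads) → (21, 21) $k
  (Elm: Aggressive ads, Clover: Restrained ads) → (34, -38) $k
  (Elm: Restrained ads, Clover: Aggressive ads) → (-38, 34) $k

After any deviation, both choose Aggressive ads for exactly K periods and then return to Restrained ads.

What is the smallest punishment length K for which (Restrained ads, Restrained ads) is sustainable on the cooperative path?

IC: ρ(1−ρ^K)/(1−ρ) ≥ (34−21)/(21−8) = 1.
With ρ = 4/5: need 1 − ρ^K ≥ 1·(1−4/5)/(4/5), i.e. ρ^K ≤ 0.7500.
Since (4/5)^1 = 0.8000 and (4/5)^2 = 0.6400, the smallest such K is 2.

2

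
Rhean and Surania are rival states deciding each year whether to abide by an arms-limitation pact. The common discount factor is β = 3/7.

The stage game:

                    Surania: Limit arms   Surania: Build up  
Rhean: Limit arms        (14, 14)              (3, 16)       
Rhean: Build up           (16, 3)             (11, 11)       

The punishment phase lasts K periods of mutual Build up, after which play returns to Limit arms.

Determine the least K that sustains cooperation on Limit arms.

3

Need Σ_{k=1}^{K} β^k ≥ (16−14)/(14−11) = 0.6667 at β = 3/7.
At K = 2 the sum is 0.6122 < 0.6667; at K = 3 it is 0.6910 ≥ 0.6667.
So the minimum punishment length is K = 3.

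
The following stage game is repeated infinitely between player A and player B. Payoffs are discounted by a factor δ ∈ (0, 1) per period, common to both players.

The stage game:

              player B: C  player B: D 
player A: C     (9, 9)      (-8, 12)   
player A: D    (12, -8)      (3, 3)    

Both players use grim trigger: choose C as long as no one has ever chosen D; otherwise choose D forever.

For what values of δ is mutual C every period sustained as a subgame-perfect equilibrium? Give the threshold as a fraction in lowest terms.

Cooperation forever yields 9 each period: 9/(1−δ).
Deviating yields 12 once, then 3 forever: 12 + 3δ/(1−δ).
No profitable deviation requires 9/(1−δ) ≥ 12 + 3δ/(1−δ).
Multiplying by (1−δ): 9 ≥ 12(1−δ) + 3δ = 12 − 9δ.
So 9δ ≥ 3, i.e. δ ≥ 3/9 = 1/3.

1/3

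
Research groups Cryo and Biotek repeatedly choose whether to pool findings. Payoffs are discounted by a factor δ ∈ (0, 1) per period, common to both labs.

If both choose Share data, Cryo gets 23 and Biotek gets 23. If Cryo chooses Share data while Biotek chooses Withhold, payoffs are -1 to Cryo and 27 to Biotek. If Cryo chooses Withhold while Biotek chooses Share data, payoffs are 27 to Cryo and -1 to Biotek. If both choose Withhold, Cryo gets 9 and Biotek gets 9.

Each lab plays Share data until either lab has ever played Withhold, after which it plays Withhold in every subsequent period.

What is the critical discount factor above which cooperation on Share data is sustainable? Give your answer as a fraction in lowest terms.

Under grim trigger the critical discount factor is (T−C)/(T−P) with T = 27, C = 23, P = 9.
δ* = (27−23)/(27−9) = 4/18 = 2/9.

2/9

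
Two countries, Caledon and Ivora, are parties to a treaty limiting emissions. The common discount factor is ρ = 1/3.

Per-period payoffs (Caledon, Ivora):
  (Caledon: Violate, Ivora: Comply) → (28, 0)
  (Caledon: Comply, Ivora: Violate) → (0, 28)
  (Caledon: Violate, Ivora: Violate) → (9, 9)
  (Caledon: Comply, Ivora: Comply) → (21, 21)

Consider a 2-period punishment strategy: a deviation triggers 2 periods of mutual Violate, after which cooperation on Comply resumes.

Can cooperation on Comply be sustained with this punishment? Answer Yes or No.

No

Comparing payoff streams over the 3 periods until play realigns: cooperate → 21(1+ρ+…+ρ^2); deviate → 28 + 9(ρ+…+ρ^2).
Cooperation is sustained iff (21−9)(ρ+…+ρ^2) ≥ 28−21.
ρ+…+ρ^2 = 1/3·(1−(1/3)^2)/(1−1/3) = 0.4444, and (28−21)/(21−9) = 0.5833.
0.4444 < 0.5833, so cooperation is not sustainable.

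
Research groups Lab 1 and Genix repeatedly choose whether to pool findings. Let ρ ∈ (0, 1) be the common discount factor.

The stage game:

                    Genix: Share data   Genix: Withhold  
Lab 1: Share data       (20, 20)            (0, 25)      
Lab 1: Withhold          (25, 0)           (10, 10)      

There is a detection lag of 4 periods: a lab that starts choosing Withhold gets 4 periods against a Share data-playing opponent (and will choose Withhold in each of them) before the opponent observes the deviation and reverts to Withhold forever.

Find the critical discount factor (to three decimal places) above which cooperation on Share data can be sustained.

The best deviation is to choose Withhold for all 4 undetected periods, earning 25 each, then 10 forever once detected.
Deviation value: 25(1−ρ^4)/(1−ρ) + 10ρ^4/(1−ρ); cooperation value: 20/(1−ρ).
IC: 20 ≥ 25(1−ρ^4) + 10ρ^4 = 25 − 15ρ^4.
So ρ^4 ≥ 5/15 = 1/3, giving ρ ≥ (1/3)^(1/4) ≈ 0.760.

0.760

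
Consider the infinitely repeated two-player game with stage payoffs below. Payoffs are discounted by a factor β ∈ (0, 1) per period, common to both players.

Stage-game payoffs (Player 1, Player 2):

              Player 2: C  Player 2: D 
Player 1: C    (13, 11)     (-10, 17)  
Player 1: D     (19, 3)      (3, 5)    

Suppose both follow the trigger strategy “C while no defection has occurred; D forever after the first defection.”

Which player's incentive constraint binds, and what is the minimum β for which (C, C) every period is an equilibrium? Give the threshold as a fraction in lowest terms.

Player 1: cooperation gives 13 each period; deviation gives 19 once then 3 forever.
  13/(1−β) ≥ 19 + 3β/(1−β) ⇒ β ≥ 6/16 = 3/8.
Player 2: cooperation gives 11 each period; deviation gives 17 once then 5 forever.
  β ≥ 6/12 = 1/2.
Both must hold, so the binding constraint is Player 2's: β ≥ 1/2.

Player 2; β ≥ 1/2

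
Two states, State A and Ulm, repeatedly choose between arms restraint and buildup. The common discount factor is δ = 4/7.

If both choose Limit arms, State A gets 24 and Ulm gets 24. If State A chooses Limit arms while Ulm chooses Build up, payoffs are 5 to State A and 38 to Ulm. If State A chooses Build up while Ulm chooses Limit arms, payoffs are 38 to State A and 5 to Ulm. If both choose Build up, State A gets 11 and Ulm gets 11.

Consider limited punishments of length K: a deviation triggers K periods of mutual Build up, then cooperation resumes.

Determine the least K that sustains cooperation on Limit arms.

IC: δ(1−δ^K)/(1−δ) ≥ (38−24)/(24−11) = 14/13.
With δ = 4/7: need 1 − δ^K ≥ 14/13·(1−4/7)/(4/7), i.e. δ^K ≤ 0.1923.
Since (4/7)^2 = 0.3265 and (4/7)^3 = 0.1866, the smallest such K is 3.

3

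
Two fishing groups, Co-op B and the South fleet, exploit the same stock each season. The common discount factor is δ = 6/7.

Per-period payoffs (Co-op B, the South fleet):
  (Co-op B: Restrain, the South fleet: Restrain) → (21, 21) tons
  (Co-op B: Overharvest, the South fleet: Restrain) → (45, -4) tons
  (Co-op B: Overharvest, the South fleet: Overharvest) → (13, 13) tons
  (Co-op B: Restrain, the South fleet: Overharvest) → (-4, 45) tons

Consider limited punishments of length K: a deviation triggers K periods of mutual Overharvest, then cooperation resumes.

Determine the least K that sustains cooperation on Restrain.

Need Σ_{k=1}^{K} δ^k ≥ (45−21)/(21−13) = 3.0000 at δ = 6/7.
At K = 4 the sum is 2.7613 < 3.0000; at K = 5 it is 3.2240 ≥ 3.0000.
So the minimum punishment length is K = 5.

5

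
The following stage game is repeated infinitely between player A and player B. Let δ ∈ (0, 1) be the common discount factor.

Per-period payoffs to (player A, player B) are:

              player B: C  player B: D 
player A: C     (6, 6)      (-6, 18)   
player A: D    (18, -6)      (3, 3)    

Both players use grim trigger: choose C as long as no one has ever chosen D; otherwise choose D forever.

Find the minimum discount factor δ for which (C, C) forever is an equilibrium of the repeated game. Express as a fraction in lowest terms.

4/5

6/(1−δ) ≥ 18 + 3δ/(1−δ)
6 ≥ 18 − 15δ
δ ≥ 12/15 = 4/5.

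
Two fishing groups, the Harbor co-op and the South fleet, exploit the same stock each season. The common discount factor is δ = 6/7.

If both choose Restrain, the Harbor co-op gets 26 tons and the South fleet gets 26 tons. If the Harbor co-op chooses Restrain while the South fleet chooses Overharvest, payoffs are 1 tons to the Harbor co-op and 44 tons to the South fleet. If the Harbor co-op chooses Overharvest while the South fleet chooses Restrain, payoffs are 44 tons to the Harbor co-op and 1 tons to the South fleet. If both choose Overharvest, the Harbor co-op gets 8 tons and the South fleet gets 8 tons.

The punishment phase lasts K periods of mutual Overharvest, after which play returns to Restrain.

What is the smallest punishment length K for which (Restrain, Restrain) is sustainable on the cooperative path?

2

IC: δ(1−δ^K)/(1−δ) ≥ (44−26)/(26−8) = 1.
With δ = 6/7: need 1 − δ^K ≥ 1·(1−6/7)/(6/7), i.e. δ^K ≤ 0.8333.
Since (6/7)^1 = 0.8571 and (6/7)^2 = 0.7347, the smallest such K is 2.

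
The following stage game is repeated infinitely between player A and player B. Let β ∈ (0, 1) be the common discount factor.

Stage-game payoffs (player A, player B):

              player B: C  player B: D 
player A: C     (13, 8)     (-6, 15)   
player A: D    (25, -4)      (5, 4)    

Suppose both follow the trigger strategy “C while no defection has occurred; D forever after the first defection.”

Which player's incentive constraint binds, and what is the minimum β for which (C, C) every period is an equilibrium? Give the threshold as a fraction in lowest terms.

For player A: deviation gain 25−13 = 12, per-period punishment loss 13−5 = 8. IC gives β ≥ 12/20 = 3/5.
For player B: gain 7, loss 4 per period, so β ≥ 7/11.
The tighter constraint is player B's, so cooperation needs β ≥ 7/11.

player B; β ≥ 7/11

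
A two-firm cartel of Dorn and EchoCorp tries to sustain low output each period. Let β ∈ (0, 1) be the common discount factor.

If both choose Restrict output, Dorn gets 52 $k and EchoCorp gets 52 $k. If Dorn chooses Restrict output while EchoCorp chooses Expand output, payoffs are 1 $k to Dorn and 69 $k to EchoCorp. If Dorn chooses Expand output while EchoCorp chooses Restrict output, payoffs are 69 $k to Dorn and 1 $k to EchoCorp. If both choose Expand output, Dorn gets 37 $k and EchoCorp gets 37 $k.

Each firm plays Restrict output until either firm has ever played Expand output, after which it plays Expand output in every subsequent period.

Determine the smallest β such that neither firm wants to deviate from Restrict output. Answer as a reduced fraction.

One-period gain from deviating is 69 − 52 = 17. The loss is 52 − 37 = 15 in every subsequent period, with present value 15·β/(1−β).
Deviation is unprofitable when 15·β/(1−β) ≥ 17, i.e. β/(1−β) ≥ 17/15.
Equivalently β ≥ 17/(17+15) = 17/32.

17/32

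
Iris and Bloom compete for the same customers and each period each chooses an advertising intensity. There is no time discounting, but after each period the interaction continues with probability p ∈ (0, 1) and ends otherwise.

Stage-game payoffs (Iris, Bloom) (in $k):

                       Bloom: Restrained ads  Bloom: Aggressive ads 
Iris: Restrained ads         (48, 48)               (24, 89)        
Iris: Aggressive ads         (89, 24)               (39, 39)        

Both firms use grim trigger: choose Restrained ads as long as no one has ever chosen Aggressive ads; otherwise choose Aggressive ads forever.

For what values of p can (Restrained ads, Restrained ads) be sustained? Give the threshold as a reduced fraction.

41/50

With no time discounting, the continuation probability p plays the role of the discount factor.
Grim-trigger IC: 48/(1−p) ≥ 89 + 39p/(1−p) ⇒ p ≥ (89−48)/(89−39) = 41/50.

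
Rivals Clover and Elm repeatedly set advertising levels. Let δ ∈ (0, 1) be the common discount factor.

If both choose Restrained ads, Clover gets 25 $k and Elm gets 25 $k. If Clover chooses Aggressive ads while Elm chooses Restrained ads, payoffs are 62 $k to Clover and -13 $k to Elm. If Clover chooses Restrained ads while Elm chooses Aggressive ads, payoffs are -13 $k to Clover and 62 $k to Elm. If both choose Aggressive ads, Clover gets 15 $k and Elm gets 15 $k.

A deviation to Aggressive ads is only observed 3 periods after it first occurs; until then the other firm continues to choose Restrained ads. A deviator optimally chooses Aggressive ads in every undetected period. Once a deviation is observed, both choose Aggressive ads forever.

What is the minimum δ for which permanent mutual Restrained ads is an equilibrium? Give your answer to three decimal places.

A deviator earns 62 for 3 periods, then 15 forever; cooperating earns 25 forever. Multiplying the IC by (1−δ):
25 ≥ 62(1−δ^3) + 15δ^3, so 47·δ^3 ≥ 37 and δ^3 ≥ 37/47.
δ ≥ (37/47)^(1/3) ≈ 0.923.

0.923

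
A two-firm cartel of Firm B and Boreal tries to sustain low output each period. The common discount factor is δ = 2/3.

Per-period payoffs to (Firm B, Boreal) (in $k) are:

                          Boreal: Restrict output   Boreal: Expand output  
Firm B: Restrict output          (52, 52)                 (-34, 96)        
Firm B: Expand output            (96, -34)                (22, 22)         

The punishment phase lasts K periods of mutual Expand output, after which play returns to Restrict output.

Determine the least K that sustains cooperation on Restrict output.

4

Need Σ_{k=1}^{K} δ^k ≥ (96−52)/(52−22) = 1.4667 at δ = 2/3.
At K = 3 the sum is 1.4074 < 1.4667; at K = 4 it is 1.6049 ≥ 1.4667.
So the minimum punishment length is K = 4.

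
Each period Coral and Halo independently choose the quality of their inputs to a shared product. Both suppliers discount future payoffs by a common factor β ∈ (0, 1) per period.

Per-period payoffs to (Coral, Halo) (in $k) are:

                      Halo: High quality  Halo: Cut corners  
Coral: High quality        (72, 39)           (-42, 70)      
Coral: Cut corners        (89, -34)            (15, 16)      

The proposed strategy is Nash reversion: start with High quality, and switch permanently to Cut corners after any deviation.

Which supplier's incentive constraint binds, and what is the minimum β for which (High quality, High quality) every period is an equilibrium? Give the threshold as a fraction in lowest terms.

Halo; β ≥ 31/54

Coral: cooperation gives 72 each period; deviation gives 89 once then 15 forever.
  72/(1−β) ≥ 89 + 15β/(1−β) ⇒ β ≥ 17/74.
Halo: cooperation gives 39 each period; deviation gives 70 once then 16 forever.
  β ≥ 31/54.
Both must hold, so the binding constraint is Halo's: β ≥ 31/54.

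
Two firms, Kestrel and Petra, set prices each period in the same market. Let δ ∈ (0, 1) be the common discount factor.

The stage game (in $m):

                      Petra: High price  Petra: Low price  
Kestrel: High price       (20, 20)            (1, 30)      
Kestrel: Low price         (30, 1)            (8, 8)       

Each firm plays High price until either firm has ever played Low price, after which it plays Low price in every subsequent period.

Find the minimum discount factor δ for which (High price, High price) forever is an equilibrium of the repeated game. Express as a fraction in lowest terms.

20/(1−δ) ≥ 30 + 8δ/(1−δ)
20 ≥ 30 − 22δ
δ ≥ 10/22 = 5/11.

5/11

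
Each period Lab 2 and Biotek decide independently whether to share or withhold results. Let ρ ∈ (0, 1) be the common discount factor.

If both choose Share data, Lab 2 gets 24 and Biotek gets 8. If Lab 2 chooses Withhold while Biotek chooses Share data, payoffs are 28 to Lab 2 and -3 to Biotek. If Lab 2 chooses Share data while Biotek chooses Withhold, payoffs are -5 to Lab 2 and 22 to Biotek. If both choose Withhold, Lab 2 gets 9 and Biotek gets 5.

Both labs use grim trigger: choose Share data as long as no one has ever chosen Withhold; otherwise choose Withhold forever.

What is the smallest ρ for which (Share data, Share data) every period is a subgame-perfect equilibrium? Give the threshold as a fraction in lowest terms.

Lab 2: cooperation gives 24 each period; deviation gives 28 once then 9 forever.
  24/(1−ρ) ≥ 28 + 9ρ/(1−ρ) ⇒ ρ ≥ 4/19.
Biotek: cooperation gives 8 each period; deviation gives 22 once then 5 forever.
  ρ ≥ 14/17.
Both must hold, so the binding constraint is Biotek's: ρ ≥ 14/17.

14/17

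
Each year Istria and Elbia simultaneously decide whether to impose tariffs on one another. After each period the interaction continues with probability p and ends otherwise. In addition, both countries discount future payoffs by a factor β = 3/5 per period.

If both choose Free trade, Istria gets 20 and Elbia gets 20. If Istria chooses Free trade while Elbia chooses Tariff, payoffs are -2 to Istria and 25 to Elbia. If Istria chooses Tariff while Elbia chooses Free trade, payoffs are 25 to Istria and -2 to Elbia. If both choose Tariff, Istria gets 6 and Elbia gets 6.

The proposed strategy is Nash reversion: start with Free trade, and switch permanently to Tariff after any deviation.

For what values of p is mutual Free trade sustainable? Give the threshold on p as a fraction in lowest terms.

25/57

With continuation probability p and discount β, the effective per-period discount factor is βp.
Grim-trigger IC: βp ≥ (25−20)/(25−6) = 5/19.
So p ≥ (5/19)/(3/5) = 25/57.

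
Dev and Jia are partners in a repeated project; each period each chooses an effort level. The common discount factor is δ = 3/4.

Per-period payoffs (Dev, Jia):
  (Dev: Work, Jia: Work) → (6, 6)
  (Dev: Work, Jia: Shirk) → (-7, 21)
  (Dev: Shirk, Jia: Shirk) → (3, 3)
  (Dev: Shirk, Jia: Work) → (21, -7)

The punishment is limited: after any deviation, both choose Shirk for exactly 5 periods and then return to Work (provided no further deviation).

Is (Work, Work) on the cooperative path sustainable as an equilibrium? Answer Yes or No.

A one-shot deviation gives 21 now, then 3 for 5 periods, then back to 6.
Gain from deviating: (21−6) today; loss: (6−3) in each of the next 5 periods.
No-deviation condition: (6−3)(δ+…+δ^5) ≥ 21−6, i.e. δ+…+δ^5 ≥ 5.
At δ = 3/4: δ+…+δ^5 = 2.2881 < 5.0000.
So cooperation is not sustainable.

No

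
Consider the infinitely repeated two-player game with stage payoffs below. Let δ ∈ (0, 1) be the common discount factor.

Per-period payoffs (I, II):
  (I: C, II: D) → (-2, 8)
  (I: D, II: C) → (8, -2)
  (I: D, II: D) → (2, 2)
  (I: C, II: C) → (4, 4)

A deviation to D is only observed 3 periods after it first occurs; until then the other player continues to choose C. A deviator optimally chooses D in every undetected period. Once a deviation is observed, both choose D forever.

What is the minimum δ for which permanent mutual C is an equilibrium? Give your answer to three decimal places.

A deviator earns 8 for 3 periods, then 2 forever; cooperating earns 4 forever. Multiplying the IC by (1−δ):
4 ≥ 8(1−δ^3) + 2δ^3, so 6·δ^3 ≥ 4 and δ^3 ≥ 2/3.
δ ≥ (2/3)^(1/3) ≈ 0.874.

0.874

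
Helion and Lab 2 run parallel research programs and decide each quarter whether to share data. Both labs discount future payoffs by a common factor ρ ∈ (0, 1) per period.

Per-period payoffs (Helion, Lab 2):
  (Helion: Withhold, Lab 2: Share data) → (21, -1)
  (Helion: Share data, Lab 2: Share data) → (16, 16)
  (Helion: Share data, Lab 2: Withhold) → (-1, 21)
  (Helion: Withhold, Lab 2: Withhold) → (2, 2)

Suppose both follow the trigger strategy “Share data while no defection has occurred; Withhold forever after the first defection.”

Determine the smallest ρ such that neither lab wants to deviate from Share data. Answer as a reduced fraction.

5/19

16/(1−ρ) ≥ 21 + 2ρ/(1−ρ)
16 ≥ 21 − 19ρ
ρ ≥ 5/19.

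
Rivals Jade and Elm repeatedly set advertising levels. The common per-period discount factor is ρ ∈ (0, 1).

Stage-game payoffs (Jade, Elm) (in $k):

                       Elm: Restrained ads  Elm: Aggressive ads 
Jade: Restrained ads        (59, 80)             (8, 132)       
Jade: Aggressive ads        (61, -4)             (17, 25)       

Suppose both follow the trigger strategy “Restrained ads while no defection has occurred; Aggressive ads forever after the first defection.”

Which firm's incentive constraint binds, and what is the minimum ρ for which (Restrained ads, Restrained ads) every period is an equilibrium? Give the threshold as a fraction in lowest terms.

Elm; ρ ≥ 52/107

For Jade: deviation gain 61−59 = 2, per-period punishment loss 59−17 = 42. IC gives ρ ≥ 2/44 = 1/22.
For Elm: gain 52, loss 55 per period, so ρ ≥ 52/107.
The tighter constraint is Elm's, so cooperation needs ρ ≥ 52/107.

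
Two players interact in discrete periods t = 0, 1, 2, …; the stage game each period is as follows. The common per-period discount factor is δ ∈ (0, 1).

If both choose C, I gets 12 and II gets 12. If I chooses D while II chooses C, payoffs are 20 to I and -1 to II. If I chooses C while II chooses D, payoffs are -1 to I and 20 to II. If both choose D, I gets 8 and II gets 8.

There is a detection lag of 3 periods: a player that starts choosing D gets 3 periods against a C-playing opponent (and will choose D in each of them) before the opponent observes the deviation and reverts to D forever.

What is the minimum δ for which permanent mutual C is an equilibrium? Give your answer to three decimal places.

The best deviation is to choose D for all 3 undetected periods, earning 20 each, then 8 forever once detected.
Deviation value: 20(1−δ^3)/(1−δ) + 8δ^3/(1−δ); cooperation value: 12/(1−δ).
IC: 12 ≥ 20(1−δ^3) + 8δ^3 = 20 − 12δ^3.
So δ^3 ≥ 8/12 = 2/3, giving δ ≥ (2/3)^(1/3) ≈ 0.874.

0.874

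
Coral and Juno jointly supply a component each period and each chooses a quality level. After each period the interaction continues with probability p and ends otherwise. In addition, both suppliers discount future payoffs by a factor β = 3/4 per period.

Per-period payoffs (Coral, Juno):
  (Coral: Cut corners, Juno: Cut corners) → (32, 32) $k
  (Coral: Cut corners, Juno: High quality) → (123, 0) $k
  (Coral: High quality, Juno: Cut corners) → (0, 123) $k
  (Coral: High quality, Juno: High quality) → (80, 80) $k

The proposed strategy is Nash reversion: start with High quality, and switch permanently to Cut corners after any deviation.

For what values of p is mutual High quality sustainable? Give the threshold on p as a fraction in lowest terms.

With continuation probability p and discount β, the effective per-period discount factor is βp.
Grim-trigger IC: βp ≥ (123−80)/(123−32) = 43/91.
So p ≥ (43/91)/(3/4) = 172/273.

172/273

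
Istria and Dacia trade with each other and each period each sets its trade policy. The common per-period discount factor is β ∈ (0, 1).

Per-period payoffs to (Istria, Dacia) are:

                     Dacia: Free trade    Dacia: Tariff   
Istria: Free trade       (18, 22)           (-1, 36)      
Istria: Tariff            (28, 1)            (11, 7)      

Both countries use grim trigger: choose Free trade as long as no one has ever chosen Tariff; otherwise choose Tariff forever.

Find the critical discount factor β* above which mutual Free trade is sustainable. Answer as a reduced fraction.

10/17

Istria's threshold: (28−18)/(28−11) = 10/17.
Dacia's threshold: (36−22)/(36−7) = 14/29.
10/17 > 14/29, so Istria binds and β* = 10/17.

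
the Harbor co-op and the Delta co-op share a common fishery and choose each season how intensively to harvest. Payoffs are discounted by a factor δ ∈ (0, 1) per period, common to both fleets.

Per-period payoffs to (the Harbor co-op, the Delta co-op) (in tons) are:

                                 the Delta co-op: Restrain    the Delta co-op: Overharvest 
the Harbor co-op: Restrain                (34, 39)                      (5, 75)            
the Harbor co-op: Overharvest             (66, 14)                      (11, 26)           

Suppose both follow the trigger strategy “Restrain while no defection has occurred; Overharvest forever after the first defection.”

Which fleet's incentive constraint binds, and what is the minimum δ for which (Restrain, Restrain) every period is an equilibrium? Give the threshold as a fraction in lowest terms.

the Delta co-op; δ ≥ 36/49

the Harbor co-op's threshold: (66−34)/(66−11) = 32/55.
the Delta co-op's threshold: (75−39)/(75−26) = 36/49.
32/55 < 36/49, so the Delta co-op binds and δ* = 36/49.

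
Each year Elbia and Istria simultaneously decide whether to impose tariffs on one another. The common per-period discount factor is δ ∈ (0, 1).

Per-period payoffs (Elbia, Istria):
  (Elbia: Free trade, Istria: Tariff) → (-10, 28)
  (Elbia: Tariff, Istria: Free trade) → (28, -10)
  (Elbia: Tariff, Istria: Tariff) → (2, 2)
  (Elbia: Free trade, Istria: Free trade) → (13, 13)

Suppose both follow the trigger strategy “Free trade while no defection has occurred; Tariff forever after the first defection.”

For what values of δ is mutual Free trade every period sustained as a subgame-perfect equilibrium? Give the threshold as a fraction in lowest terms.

Under grim trigger the critical discount factor is (T−C)/(T−P) with T = 28, C = 13, P = 2.
δ* = (28−13)/(28−2) = 15/26.

15/26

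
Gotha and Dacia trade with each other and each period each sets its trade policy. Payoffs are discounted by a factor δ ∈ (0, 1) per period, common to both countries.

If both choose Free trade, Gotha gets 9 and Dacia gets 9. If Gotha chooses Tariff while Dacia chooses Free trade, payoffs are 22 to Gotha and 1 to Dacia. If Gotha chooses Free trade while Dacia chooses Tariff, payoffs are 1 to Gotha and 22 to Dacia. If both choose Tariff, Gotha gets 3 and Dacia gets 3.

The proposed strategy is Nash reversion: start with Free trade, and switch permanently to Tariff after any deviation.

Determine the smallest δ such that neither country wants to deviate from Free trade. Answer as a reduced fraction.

13/19

Under grim trigger the critical discount factor is (T−C)/(T−P) with T = 22, C = 9, P = 3.
δ* = (22−9)/(22−3) = 13/19.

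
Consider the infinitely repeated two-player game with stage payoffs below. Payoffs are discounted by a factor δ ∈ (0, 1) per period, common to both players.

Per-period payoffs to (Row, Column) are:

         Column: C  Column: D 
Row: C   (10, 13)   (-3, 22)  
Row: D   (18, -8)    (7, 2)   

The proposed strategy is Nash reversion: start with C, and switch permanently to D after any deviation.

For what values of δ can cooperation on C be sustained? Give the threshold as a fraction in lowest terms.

For Row: deviation gain 18−10 = 8, per-period punishment loss 10−7 = 3. IC gives δ ≥ 8/11.
For Column: gain 9, loss 11 per period, so δ ≥ 9/20.
The tighter constraint is Row's, so cooperation needs δ ≥ 8/11.

8/11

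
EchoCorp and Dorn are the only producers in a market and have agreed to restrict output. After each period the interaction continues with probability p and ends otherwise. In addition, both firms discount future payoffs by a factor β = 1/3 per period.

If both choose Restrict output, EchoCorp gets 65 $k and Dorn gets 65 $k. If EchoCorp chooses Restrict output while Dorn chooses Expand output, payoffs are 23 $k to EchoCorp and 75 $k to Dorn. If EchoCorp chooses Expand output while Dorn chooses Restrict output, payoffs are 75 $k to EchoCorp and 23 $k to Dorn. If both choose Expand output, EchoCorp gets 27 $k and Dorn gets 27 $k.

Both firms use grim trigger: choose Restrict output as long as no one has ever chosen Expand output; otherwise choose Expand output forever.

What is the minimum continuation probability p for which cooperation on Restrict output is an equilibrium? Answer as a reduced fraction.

5/8

Expected continuation weight on next period's payoff is β·p = 1/3·p, which plays the role of the discount factor.
Cooperation requires 1/3·p ≥ (75−65)/(75−27) = 5/24, hence p ≥ 5/8.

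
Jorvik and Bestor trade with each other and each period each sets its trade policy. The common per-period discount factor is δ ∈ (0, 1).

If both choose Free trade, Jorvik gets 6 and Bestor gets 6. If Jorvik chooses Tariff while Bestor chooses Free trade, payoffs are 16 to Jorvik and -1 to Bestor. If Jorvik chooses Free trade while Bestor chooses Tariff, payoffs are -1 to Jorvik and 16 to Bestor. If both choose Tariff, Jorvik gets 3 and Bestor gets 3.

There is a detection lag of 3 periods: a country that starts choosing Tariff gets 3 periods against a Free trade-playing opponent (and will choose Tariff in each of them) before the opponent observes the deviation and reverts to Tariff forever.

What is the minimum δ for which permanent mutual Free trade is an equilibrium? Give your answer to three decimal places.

0.916

The best deviation is to choose Tariff for all 3 undetected periods, earning 16 each, then 3 forever once detected.
Deviation value: 16(1−δ^3)/(1−δ) + 3δ^3/(1−δ); cooperation value: 6/(1−δ).
IC: 6 ≥ 16(1−δ^3) + 3δ^3 = 16 − 13δ^3.
So δ^3 ≥ 10/13, giving δ ≥ (10/13)^(1/3) ≈ 0.916.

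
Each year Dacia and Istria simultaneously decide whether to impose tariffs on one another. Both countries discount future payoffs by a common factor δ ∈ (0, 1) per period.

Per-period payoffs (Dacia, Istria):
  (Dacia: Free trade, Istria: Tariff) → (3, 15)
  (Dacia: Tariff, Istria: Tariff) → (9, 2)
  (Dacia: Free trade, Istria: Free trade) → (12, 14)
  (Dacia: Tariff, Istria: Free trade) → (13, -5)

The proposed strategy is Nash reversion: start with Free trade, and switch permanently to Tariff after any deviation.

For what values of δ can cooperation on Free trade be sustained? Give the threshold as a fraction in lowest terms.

Dacia's threshold: (13−12)/(13−9) = 1/4.
Istria's threshold: (15−14)/(15−2) = 1/13.
1/4 > 1/13, so Dacia binds and δ* = 1/4.

1/4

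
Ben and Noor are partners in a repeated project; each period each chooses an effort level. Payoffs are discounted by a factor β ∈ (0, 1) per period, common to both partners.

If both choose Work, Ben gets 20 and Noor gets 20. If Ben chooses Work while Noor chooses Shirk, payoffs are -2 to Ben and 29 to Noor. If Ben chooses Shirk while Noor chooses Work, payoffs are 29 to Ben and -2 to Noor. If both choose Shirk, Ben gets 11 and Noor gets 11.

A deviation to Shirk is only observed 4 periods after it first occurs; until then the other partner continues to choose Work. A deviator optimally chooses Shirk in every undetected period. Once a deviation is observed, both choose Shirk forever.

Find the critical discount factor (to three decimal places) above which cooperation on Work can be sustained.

The best deviation is to choose Shirk for all 4 undetected periods, earning 29 each, then 11 forever once detected.
Deviation value: 29(1−β^4)/(1−β) + 11β^4/(1−β); cooperation value: 20/(1−β).
IC: 20 ≥ 29(1−β^4) + 11β^4 = 29 − 18β^4.
So β^4 ≥ 9/18 = 1/2, giving β ≥ (1/2)^(1/4) ≈ 0.841.

0.841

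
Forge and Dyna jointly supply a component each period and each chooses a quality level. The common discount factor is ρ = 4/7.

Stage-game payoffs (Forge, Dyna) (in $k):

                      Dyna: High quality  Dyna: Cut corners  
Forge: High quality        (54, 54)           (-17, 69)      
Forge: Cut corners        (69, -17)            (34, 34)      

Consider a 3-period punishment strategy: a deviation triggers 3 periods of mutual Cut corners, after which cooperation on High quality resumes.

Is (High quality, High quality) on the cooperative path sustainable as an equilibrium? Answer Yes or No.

Yes

A one-shot deviation gives 69 now, then 34 for 3 periods, then back to 54.
Gain from deviating: (69−54) today; loss: (54−34) in each of the next 3 periods.
No-deviation condition: (54−34)(ρ+…+ρ^3) ≥ 69−54, i.e. ρ+…+ρ^3 ≥ 3/4.
At ρ = 4/7: ρ+…+ρ^3 = 1.0845 ≥ 0.7500.
So cooperation is sustainable.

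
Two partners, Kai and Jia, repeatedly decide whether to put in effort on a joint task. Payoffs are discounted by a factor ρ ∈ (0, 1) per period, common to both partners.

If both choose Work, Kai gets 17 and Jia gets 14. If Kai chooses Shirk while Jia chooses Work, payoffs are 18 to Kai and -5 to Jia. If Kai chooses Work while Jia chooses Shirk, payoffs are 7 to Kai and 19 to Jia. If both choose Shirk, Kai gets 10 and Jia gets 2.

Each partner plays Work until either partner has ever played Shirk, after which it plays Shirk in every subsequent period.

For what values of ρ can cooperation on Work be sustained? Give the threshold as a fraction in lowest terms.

5/17

Kai's threshold: (18−17)/(18−10) = 1/8.
Jia's threshold: (19−14)/(19−2) = 5/17.
1/8 < 5/17, so Jia binds and ρ* = 5/17.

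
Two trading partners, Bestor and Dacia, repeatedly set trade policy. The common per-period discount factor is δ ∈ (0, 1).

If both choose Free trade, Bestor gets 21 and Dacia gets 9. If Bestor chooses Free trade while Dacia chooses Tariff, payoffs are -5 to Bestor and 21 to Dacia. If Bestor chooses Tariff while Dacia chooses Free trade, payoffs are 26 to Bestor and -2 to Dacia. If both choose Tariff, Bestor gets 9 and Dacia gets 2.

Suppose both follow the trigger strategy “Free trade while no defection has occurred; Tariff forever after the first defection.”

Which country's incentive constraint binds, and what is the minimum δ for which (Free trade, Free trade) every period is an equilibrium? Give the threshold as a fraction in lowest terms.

Dacia; δ ≥ 12/19

For Bestor: deviation gain 26−21 = 5, per-period punishment loss 21−9 = 12. IC gives δ ≥ 5/17.
For Dacia: gain 12, loss 7 per period, so δ ≥ 12/19.
The tighter constraint is Dacia's, so cooperation needs δ ≥ 12/19.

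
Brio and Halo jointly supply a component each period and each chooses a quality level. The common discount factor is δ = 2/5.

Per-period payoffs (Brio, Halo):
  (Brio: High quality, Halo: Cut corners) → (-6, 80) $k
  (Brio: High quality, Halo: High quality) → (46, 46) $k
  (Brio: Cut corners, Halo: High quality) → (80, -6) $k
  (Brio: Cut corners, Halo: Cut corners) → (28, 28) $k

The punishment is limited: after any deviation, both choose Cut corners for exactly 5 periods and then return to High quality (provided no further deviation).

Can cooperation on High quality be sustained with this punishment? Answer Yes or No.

Comparing payoff streams over the 6 periods until play realigns: cooperate → 46(1+δ+…+δ^5); deviate → 80 + 28(δ+…+δ^5).
Cooperation is sustained iff (46−28)(δ+…+δ^5) ≥ 80−46.
δ+…+δ^5 = 2/5·(1−(2/5)^5)/(1−2/5) = 0.6598, and (80−46)/(46−28) = 1.8889.
0.6598 < 1.8889, so cooperation is not sustainable.

No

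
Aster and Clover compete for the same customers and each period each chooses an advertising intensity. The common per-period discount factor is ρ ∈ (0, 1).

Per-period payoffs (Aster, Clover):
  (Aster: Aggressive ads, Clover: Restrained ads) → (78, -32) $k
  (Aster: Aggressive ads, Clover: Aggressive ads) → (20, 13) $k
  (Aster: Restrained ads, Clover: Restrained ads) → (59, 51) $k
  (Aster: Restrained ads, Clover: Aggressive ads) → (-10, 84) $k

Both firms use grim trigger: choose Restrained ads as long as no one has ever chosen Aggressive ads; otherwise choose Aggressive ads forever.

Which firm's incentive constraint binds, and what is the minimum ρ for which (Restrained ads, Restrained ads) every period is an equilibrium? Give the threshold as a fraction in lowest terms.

For Aster: deviation gain 78−59 = 19, per-period punishment loss 59−20 = 39. IC gives ρ ≥ 19/58.
For Clover: gain 33, loss 38 per period, so ρ ≥ 33/71.
The tighter constraint is Clover's, so cooperation needs ρ ≥ 33/71.

Clover; ρ ≥ 33/71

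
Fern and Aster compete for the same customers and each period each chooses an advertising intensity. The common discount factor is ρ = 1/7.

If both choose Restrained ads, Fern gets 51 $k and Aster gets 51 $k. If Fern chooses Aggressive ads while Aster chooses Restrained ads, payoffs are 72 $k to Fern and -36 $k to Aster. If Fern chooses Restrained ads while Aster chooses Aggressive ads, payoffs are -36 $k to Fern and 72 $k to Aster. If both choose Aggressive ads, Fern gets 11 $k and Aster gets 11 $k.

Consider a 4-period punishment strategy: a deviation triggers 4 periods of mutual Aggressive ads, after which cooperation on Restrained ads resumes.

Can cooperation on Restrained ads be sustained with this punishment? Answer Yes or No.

A one-shot deviation gives 72 now, then 11 for 4 periods, then back to 51.
Gain from deviating: (72−51) today; loss: (51−11) in each of the next 4 periods.
No-deviation condition: (51−11)(ρ+…+ρ^4) ≥ 72−51, i.e. ρ+…+ρ^4 ≥ 21/40.
At ρ = 1/7: ρ+…+ρ^4 = 0.1666 < 0.5250.
So cooperation is not sustainable.

No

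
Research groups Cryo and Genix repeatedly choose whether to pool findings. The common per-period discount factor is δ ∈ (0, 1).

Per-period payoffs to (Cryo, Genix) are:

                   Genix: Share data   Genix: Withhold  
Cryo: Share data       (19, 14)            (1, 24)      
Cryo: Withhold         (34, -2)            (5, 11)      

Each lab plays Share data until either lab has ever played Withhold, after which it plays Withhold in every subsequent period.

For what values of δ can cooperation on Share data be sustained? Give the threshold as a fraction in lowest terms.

Cryo: cooperation gives 19 each period; deviation gives 34 once then 5 forever.
  19/(1−δ) ≥ 34 + 5δ/(1−δ) ⇒ δ ≥ 15/29.
Genix: cooperation gives 14 each period; deviation gives 24 once then 11 forever.
  δ ≥ 10/13.
Both must hold, so the binding constraint is Genix's: δ ≥ 10/13.

10/13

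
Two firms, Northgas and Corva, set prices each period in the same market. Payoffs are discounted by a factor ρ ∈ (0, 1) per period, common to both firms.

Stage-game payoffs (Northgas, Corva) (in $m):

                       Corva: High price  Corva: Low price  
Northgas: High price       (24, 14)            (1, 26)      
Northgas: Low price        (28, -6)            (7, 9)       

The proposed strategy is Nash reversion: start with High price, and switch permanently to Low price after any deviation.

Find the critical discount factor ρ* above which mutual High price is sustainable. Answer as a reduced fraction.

12/17

Northgas's threshold: (28−24)/(28−7) = 4/21.
Corva's threshold: (26−14)/(26−9) = 12/17.
4/21 < 12/17, so Corva binds and ρ* = 12/17.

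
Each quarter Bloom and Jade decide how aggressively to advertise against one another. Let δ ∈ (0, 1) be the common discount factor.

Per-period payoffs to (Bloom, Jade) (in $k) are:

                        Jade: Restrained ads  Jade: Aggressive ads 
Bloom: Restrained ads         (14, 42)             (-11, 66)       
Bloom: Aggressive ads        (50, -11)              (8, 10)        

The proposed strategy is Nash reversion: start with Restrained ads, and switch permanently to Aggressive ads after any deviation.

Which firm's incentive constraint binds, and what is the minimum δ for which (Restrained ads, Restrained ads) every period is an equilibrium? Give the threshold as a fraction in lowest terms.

For Bloom: deviation gain 50−14 = 36, per-period punishment loss 14−8 = 6. IC gives δ ≥ 36/42 = 6/7.
For Jade: gain 24, loss 32 per period, so δ ≥ 24/56 = 3/7.
The tighter constraint is Bloom's, so cooperation needs δ ≥ 6/7.

Bloom; δ ≥ 6/7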